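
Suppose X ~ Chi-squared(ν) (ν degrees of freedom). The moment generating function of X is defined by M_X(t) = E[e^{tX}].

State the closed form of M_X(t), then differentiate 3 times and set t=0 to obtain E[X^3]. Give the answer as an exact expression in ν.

M_X(t) = (1 - 2*t)^(-ν/2)
M^(3)(t) = (-ν^3 - 6*ν^2 - 8*ν)/(8*t^3*(1 - 2*t)^(ν/2) - 12*t^2*(1 - 2*t)^(ν/2) + 6*t*(1 - 2*t)^(ν/2) - (1 - 2*t)^(ν/2))

E[X^3] = M^(3)(0) = ν*(ν^2 + 6*ν + 8)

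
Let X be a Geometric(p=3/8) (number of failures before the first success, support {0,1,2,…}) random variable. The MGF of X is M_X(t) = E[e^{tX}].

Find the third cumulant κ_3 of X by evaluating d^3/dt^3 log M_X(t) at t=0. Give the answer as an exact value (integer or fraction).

κ_3 = d^3K/dt^3 |_{t=0} = 520/27

M_X(t) = 3/(8*(1 - 5*e^(t)/8))
K_X(t) = log M_X(t) = -log(1 - 5*e^(t)/8) - 3*log(2) + log(3)
dK/dt = -5*e^(t)/(5*e^(t) - 8)
d^2K/dt^2 = 40*e^(t)/(25*e^(2*t) - 80*e^(t) + 64)
d^3K/dt^3 = (-200*e^(2*t) - 320*e^(t))/(125*e^(3*t) - 600*e^(2*t) + 960*e^(t) - 512)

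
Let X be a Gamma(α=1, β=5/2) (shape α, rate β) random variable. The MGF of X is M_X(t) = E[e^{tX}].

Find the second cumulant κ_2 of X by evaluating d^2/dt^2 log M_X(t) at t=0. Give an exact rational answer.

κ_2 = K′′(0) = 4/25

M_X(t) = 5/(2*(5/2 - t))
K_X(t) = log M_X(t) = -log(5/2 - t) - log(2) + log(5)
K′(t) = -2/(2*t - 5)
K′′(t) = 4/(4*t^2 - 20*t + 25)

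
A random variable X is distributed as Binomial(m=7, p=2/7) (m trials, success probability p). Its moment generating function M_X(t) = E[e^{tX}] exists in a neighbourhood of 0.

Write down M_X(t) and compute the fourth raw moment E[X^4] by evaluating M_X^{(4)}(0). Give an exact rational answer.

E[X^4] = d^4M/dt^4 |_{t=0} = 20918/343

M_X(t) = (2*e^(t)/7 + 5/7)^7
dM/dt = 128*e^(7*t)/117649 + 1920*e^(6*t)/117649 + 12000*e^(5*t)/117649 + 40000*e^(4*t)/117649 + 75000*e^(3*t)/117649 + 75000*e^(2*t)/117649 + 31250*e^(t)/117649
d^2M/dt^2 = 128*e^(7*t)/16807 + 11520*e^(6*t)/117649 + 60000*e^(5*t)/117649 + 160000*e^(4*t)/117649 + 225000*e^(3*t)/117649 + 150000*e^(2*t)/117649 + 31250*e^(t)/117649
d^3M/dt^3 = 128*e^(7*t)/2401 + 69120*e^(6*t)/117649 + 300000*e^(5*t)/117649 + 640000*e^(4*t)/117649 + 675000*e^(3*t)/117649 + 300000*e^(2*t)/117649 + 31250*e^(t)/117649
d^4M/dt^4 = 128*e^(7*t)/343 + 414720*e^(6*t)/117649 + 1500000*e^(5*t)/117649 + 2560000*e^(4*t)/117649 + 2025000*e^(3*t)/117649 + 600000*e^(2*t)/117649 + 31250*e^(t)/117649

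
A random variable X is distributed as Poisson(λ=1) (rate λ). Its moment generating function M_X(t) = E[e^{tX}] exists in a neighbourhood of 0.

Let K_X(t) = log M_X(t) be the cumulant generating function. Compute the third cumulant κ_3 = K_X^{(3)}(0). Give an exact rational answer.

M_X(t) = e^(e^(t) - 1)
K_X(t) = log M_X(t) = e^(t) - 1
K^(3)(t) = e^(t)

κ_3 = K^(3)(0) = 1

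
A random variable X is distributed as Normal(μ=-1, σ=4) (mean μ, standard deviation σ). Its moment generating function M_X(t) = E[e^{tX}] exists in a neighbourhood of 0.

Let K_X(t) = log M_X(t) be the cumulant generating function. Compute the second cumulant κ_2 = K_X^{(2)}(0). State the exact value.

M_X(t) = e^(8*t^2 - t)
K_X(t) = log M_X(t) = 8*t^2 - t
D^2[K](t) = 16

κ_2 = D^2[K](0) = 16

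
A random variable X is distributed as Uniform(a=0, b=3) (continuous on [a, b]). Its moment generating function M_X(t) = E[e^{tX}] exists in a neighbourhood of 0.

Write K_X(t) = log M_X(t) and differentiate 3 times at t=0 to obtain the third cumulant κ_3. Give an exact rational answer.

M_X(t) = (e^(3*t) - 1)/(3*t)
K_X(t) = log M_X(t) = -log(t) + log(e^(3*t) - 1) - log(3)
dK/dt = (3*t*e^(3*t) - e^(3*t) + 1)/(t*e^(3*t) - t)
d^2K/dt^2 = (-9*t^2*e^(3*t) + e^(6*t) - 2*e^(3*t) + 1)/(t^2*e^(6*t) - 2*t^2*e^(3*t) + t^2)
d^3K/dt^3 = (27*t^3*e^(6*t) + 27*t^3*e^(3*t) - 2*e^(9*t) + 6*e^(6*t) - 6*e^(3*t) + 2)/(t^3*e^(9*t) - 3*t^3*e^(6*t) + 3*t^3*e^(3*t) - t^3)

κ_3 = d^3K/dt^3 |_{t=0} = 0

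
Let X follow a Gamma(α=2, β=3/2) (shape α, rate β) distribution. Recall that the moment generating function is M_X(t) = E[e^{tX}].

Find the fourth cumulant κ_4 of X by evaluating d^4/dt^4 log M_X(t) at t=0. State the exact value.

M_X(t) = 9/(4*(3/2 - t)^2)
K_X(t) = log M_X(t) = -2*log(3/2 - t) - 2*log(2) + 2*log(3)
dK/dt = -4/(2*t - 3)
d^2K/dt^2 = 8/(4*t^2 - 12*t + 9)
d^3K/dt^3 = -32/(8*t^3 - 36*t^2 + 54*t - 27)
d^4K/dt^4 = 192/(16*t^4 - 96*t^3 + 216*t^2 - 216*t + 81)

κ_4 = d^4K/dt^4 |_{t=0} = 64/27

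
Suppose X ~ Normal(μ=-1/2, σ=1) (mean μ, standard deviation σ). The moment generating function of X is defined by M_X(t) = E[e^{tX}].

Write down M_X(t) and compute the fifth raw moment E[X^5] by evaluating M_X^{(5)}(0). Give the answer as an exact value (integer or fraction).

M_X(t) = e^(t^2/2 - t/2)
M^(5)(t) = (32*t^5*e^(t^2/2) - 80*t^4*e^(t^2/2) + 400*t^3*e^(t^2/2) - 520*t^2*e^(t^2/2) + 730*t*e^(t^2/2) - 281*e^(t^2/2))*e^(-t/2)/32

E[X^5] = M^(5)(0) = -281/32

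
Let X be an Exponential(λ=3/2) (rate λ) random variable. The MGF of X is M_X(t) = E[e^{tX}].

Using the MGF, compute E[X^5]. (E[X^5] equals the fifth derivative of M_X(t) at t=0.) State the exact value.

M_X(t) = 3/(2*(3/2 - t))
M′(t) = 6/(4*t^2 - 12*t + 9)
M′′(t) = -24/(8*t^3 - 36*t^2 + 54*t - 27)
M′′′(t) = 144/(16*t^4 - 96*t^3 + 216*t^2 - 216*t + 81)
M′′′′(t) = -1152/(32*t^5 - 240*t^4 + 720*t^3 - 1080*t^2 + 810*t - 243)
M′′′′′(t) = 11520/(64*t^6 - 576*t^5 + 2160*t^4 - 4320*t^3 + 4860*t^2 - 2916*t + 729)

E[X^5] = M′′′′′(0) = 1280/81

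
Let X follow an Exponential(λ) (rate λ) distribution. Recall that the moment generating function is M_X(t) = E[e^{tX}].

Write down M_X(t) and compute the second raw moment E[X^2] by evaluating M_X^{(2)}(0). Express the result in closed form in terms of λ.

M_X(t) = λ/(λ - t)
M^(2)(t) = -2*λ/(-λ^3 + 3*λ^2*t - 3*λ*t^2 + t^3)

E[X^2] = M^(2)(0) = 2/λ^2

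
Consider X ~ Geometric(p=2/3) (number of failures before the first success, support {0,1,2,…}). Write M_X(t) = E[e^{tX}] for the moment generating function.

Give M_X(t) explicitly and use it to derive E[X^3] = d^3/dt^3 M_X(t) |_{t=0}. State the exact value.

M_X(t) = 2/(3*(1 - e^(t)/3))
M^(3)(t) = (2*e^(3*t) + 24*e^(2*t) + 18*e^(t))/(e^(4*t) - 12*e^(3*t) + 54*e^(2*t) - 108*e^(t) + 81)

E[X^3] = M^(3)(0) = 11/4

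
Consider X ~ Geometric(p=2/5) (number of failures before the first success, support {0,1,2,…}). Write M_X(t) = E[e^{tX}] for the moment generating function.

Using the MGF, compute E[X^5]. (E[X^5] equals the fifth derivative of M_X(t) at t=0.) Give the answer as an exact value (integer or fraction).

M_X(t) = 2/(5*(1 - 3*e^(t)/5))

E[X^5] = D^5[M](0) = 5403/2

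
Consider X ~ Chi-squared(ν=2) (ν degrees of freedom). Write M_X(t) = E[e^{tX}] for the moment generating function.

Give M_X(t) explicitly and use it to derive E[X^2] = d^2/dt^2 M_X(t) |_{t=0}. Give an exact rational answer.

M_X(t) = 1/(1 - 2*t)
dM/dt = 2/(4*t^2 - 4*t + 1)
d^2M/dt^2 = -8/(8*t^3 - 12*t^2 + 6*t - 1)

E[X^2] = d^2M/dt^2 |_{t=0} = 8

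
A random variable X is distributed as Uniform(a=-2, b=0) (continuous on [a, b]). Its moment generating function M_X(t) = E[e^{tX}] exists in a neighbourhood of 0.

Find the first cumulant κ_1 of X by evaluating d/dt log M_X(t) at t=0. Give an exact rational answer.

κ_1 = K^(1)(0) = -1

M_X(t) = (1 - e^(-2*t))/(2*t)
K_X(t) = log M_X(t) = -log(t) + log(1 - e^(-2*t)) - log(2)
K^(1)(t) = (2*t - e^(2*t) + 1)/(t*e^(2*t) - t)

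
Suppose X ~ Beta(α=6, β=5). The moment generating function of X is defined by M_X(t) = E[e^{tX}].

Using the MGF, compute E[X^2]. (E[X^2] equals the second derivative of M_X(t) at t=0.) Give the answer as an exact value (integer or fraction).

E[X^2] = M^(2)(0) = 7/22

M_X(t) = ₁F₁(6; 11; t)
M^(2)(t) = 7*₁F₁(8; 13; t)/22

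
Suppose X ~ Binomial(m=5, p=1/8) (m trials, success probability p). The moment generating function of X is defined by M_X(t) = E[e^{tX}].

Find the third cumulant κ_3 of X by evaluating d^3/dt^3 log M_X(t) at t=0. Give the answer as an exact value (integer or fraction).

κ_3 = K^(3)(0) = 105/256

M_X(t) = (e^(t)/8 + 7/8)^5
K_X(t) = log M_X(t) = 5*log(e^(t)/8 + 7/8)
K^(3)(t) = (-35*e^(2*t) + 245*e^(t))/(e^(3*t) + 21*e^(2*t) + 147*e^(t) + 343)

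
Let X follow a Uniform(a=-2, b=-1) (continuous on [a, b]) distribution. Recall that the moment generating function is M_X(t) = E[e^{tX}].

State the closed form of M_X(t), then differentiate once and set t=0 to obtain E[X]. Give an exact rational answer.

M_X(t) = (e^(-t) - e^(-2*t))/t
dM/dt = (-t*e^(t) + 2*t - e^(t) + 1)*e^(-2*t)/t^2

E[X] = dM/dt |_{t=0} = -3/2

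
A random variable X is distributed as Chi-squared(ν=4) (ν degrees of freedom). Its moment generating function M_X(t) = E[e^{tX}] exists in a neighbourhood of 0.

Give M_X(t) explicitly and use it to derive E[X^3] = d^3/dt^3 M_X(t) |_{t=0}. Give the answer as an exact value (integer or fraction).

M_X(t) = (1 - 2*t)^(-2)
M^(3)(t) = -192/(32*t^5 - 80*t^4 + 80*t^3 - 40*t^2 + 10*t - 1)

E[X^3] = M^(3)(0) = 192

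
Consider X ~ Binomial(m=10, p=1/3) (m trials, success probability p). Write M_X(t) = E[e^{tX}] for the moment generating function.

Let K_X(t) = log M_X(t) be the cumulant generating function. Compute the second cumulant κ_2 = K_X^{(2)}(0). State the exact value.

M_X(t) = (e^(t)/3 + 2/3)^10
K_X(t) = log M_X(t) = 10*log(e^(t)/3 + 2/3)
dK/dt = 10*e^(t)/(e^(t) + 2)
d^2K/dt^2 = 20*e^(t)/(e^(2*t) + 4*e^(t) + 4)

κ_2 = d^2K/dt^2 |_{t=0} = 20/9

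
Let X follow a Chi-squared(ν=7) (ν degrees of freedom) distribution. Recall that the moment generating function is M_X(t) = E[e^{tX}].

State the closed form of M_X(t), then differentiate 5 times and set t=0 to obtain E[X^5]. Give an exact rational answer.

E[X^5] = M′′′′′(0) = 135135

M_X(t) = (1 - 2*t)^(-7/2)
M′(t) = 7/(16*t^4*√(1 - 2*t) - 32*t^3*√(1 - 2*t) + 24*t^2*√(1 - 2*t) - 8*t*√(1 - 2*t) + √(1 - 2*t))
M′′(t) = -63/(32*t^5*√(1 - 2*t) - 80*t^4*√(1 - 2*t) + 80*t^3*√(1 - 2*t) - 40*t^2*√(1 - 2*t) + 10*t*√(1 - 2*t) - √(1 - 2*t))
M′′′(t) = 693/(64*t^6*√(1 - 2*t) - 192*t^5*√(1 - 2*t) + 240*t^4*√(1 - 2*t) - 160*t^3*√(1 - 2*t) + 60*t^2*√(1 - 2*t) - 12*t*√(1 - 2*t) + √(1 - 2*t))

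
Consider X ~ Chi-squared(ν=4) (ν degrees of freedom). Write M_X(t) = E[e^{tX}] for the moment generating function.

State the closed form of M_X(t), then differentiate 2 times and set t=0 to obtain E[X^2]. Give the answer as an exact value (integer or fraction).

M_X(t) = (1 - 2*t)^(-2)
M′(t) = -4/(8*t^3 - 12*t^2 + 6*t - 1)
M′′(t) = 24/(16*t^4 - 32*t^3 + 24*t^2 - 8*t + 1)

E[X^2] = M′′(0) = 24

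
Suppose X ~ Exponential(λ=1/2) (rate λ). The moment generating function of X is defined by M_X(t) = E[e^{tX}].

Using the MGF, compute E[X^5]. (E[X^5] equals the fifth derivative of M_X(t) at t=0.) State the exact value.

M_X(t) = 1/(2*(1/2 - t))
dM/dt = 2/(4*t^2 - 4*t + 1)
d^2M/dt^2 = -8/(8*t^3 - 12*t^2 + 6*t - 1)
d^3M/dt^3 = 48/(16*t^4 - 32*t^3 + 24*t^2 - 8*t + 1)
d^4M/dt^4 = -384/(32*t^5 - 80*t^4 + 80*t^3 - 40*t^2 + 10*t - 1)
d^5M/dt^5 = 3840/(64*t^6 - 192*t^5 + 240*t^4 - 160*t^3 + 60*t^2 - 12*t + 1)

E[X^5] = d^5M/dt^5 |_{t=0} = 3840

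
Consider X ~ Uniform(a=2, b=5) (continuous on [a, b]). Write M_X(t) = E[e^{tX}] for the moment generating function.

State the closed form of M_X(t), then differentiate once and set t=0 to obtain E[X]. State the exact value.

M_X(t) = (e^(5*t) - e^(2*t))/(3*t)
M′(t) = (5*t*e^(5*t) - 2*t*e^(2*t) - e^(5*t) + e^(2*t))/(3*t^2)

E[X] = M′(0) = 7/2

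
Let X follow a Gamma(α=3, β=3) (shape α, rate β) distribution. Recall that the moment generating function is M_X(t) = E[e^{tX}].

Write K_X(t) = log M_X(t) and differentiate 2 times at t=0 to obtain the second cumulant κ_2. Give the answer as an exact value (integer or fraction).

κ_2 = K^(2)(0) = 1/3

M_X(t) = 27/(3 - t)^3
K_X(t) = log M_X(t) = -3*log(3 - t) + 3*log(3)
K^(2)(t) = 3/(t^2 - 6*t + 9)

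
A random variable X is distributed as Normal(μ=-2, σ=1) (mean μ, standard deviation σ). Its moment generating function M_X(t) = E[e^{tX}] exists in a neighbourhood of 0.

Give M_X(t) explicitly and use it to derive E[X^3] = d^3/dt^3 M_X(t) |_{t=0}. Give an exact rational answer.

M_X(t) = e^(t^2/2 - 2*t)
M′(t) = t*e^(-2*t)*e^(t^2/2) - 2*e^(-2*t)*e^(t^2/2)
M′′(t) = (t^2*e^(t^2/2) - 4*t*e^(t^2/2) + 5*e^(t^2/2))*e^(-2*t)
M′′′(t) = (t^3*e^(t^2/2) - 6*t^2*e^(t^2/2) + 15*t*e^(t^2/2) - 14*e^(t^2/2))*e^(-2*t)

E[X^3] = M′′′(0) = -14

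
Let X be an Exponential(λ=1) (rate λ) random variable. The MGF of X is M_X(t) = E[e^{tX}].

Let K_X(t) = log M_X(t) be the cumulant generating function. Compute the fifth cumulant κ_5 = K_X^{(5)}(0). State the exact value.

κ_5 = K′′′′′(0) = 24

M_X(t) = 1/(1 - t)
K_X(t) = log M_X(t) = -log(1 - t)
K′(t) = -1/(t - 1)
K′′(t) = 1/(t^2 - 2*t + 1)
K′′′(t) = -2/(t^3 - 3*t^2 + 3*t - 1)
K′′′′(t) = 6/(t^4 - 4*t^3 + 6*t^2 - 4*t + 1)
K′′′′′(t) = -24/(t^5 - 5*t^4 + 10*t^3 - 10*t^2 + 5*t - 1)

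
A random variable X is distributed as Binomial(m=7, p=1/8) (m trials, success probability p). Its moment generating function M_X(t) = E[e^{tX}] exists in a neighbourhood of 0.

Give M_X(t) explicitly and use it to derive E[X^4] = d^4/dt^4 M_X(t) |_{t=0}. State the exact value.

E[X^4] = M^(4)(0) = 4165/512

M_X(t) = (e^(t)/8 + 7/8)^7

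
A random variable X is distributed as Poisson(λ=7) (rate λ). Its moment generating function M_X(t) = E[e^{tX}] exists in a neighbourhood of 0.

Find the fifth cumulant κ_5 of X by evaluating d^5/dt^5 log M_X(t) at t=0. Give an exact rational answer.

M_X(t) = e^(7*e^(t) - 7)
K_X(t) = log M_X(t) = 7*e^(t) - 7
K^(5)(t) = 7*e^(t)

κ_5 = K^(5)(0) = 7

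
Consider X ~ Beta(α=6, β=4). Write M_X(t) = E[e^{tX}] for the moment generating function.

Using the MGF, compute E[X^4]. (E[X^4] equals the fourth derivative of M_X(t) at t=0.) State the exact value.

M_X(t) = ₁F₁(6; 10; t)
D^4[M](t) = 126*₁F₁(10; 14; t)/715

E[X^4] = D^4[M](0) = 126/715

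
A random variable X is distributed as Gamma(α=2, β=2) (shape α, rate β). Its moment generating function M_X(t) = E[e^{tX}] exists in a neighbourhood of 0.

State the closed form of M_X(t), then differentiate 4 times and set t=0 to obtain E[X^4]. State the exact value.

E[X^4] = M^(4)(0) = 15/2

M_X(t) = 4/(2 - t)^2
M^(4)(t) = 480/(t^6 - 12*t^5 + 60*t^4 - 160*t^3 + 240*t^2 - 192*t + 64)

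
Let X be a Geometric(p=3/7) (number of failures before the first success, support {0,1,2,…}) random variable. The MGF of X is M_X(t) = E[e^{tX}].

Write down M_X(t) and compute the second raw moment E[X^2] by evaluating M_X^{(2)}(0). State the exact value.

M_X(t) = 3/(7*(1 - 4*e^(t)/7))
M′(t) = 12*e^(t)/(16*e^(2*t) - 56*e^(t) + 49)
M′′(t) = (-48*e^(2*t) - 84*e^(t))/(64*e^(3*t) - 336*e^(2*t) + 588*e^(t) - 343)

E[X^2] = M′′(0) = 44/9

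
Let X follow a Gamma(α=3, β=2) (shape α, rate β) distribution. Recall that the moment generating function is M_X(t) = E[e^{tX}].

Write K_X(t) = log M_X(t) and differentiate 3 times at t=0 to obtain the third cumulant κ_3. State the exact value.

M_X(t) = 8/(2 - t)^3
K_X(t) = log M_X(t) = -3*log(2 - t) + 3*log(2)
K^(3)(t) = -6/(t^3 - 6*t^2 + 12*t - 8)

κ_3 = K^(3)(0) = 3/4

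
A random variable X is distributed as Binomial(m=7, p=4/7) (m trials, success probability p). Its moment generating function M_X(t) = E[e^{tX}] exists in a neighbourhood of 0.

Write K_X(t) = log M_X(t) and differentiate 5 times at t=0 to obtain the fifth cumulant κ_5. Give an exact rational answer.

κ_5 = K^(5)(0) = 1140/2401

M_X(t) = (4*e^(t)/7 + 3/7)^7
K_X(t) = log M_X(t) = 7*log(4*e^(t)/7 + 3/7)
K^(5)(t) = (-5376*e^(4*t) + 44352*e^(3*t) - 33264*e^(2*t) + 2268*e^(t))/(1024*e^(5*t) + 3840*e^(4*t) + 5760*e^(3*t) + 4320*e^(2*t) + 1620*e^(t) + 243)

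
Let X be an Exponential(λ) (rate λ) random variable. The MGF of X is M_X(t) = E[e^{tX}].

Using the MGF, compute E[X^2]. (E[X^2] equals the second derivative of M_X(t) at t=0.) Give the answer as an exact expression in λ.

E[X^2] = M′′(0) = 2/λ^2

M_X(t) = λ/(λ - t)
M′(t) = λ/(λ^2 - 2*λ*t + t^2)
M′′(t) = -2*λ/(-λ^3 + 3*λ^2*t - 3*λ*t^2 + t^3)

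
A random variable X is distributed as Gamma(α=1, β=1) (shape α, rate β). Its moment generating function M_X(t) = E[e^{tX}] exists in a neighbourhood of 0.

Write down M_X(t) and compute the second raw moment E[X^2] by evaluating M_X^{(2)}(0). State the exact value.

E[X^2] = M′′(0) = 2

M_X(t) = 1/(1 - t)
M′(t) = 1/(t^2 - 2*t + 1)
M′′(t) = -2/(t^3 - 3*t^2 + 3*t - 1)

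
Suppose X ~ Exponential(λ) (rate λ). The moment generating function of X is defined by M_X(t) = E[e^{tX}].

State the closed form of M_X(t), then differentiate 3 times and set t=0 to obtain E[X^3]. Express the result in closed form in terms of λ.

E[X^3] = M^(3)(0) = 6/λ^3

M_X(t) = λ/(λ - t)
M^(3)(t) = 6*λ/(λ^4 - 4*λ^3*t + 6*λ^2*t^2 - 4*λ*t^3 + t^4)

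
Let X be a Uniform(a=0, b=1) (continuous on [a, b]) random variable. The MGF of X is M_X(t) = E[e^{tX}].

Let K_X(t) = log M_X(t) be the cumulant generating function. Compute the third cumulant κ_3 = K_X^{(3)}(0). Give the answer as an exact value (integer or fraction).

κ_3 = K^(3)(0) = 0

M_X(t) = (e^(t) - 1)/t
K_X(t) = log M_X(t) = -log(t) + log(e^(t) - 1)
K^(3)(t) = (t^3*e^(2*t) + t^3*e^(t) - 2*e^(3*t) + 6*e^(2*t) - 6*e^(t) + 2)/(t^3*e^(3*t) - 3*t^3*e^(2*t) + 3*t^3*e^(t) - t^3)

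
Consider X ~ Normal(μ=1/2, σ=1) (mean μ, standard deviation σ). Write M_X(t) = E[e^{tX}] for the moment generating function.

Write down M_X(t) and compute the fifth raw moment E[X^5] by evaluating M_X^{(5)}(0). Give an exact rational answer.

M_X(t) = e^(t^2/2 + t/2)
dM/dt = t*e^(t/2)*e^(t^2/2) + e^(t/2)*e^(t^2/2)/2
d^2M/dt^2 = t^2*e^(t/2)*e^(t^2/2) + t*e^(t/2)*e^(t^2/2) + 5*e^(t/2)*e^(t^2/2)/4
d^3M/dt^3 = t^3*e^(t/2)*e^(t^2/2) + 3*t^2*e^(t/2)*e^(t^2/2)/2 + 15*t*e^(t/2)*e^(t^2/2)/4 + 13*e^(t/2)*e^(t^2/2)/8
d^4M/dt^4 = t^4*e^(t/2)*e^(t^2/2) + 2*t^3*e^(t/2)*e^(t^2/2) + 15*t^2*e^(t/2)*e^(t^2/2)/2 + 13*t*e^(t/2)*e^(t^2/2)/2 + 73*e^(t/2)*e^(t^2/2)/16

E[X^5] = d^5M/dt^5 |_{t=0} = 281/32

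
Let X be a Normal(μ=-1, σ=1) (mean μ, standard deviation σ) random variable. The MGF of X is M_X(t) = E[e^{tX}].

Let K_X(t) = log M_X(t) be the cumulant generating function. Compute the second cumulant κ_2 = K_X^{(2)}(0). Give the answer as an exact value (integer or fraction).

κ_2 = K′′(0) = 1

M_X(t) = e^(t^2/2 - t)
K_X(t) = log M_X(t) = t^2/2 - t
K′(t) = t - 1
K′′(t) = 1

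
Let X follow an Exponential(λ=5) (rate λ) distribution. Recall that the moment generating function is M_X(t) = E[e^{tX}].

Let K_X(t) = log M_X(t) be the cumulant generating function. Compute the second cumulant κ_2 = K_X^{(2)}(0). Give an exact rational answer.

κ_2 = K′′(0) = 1/25

M_X(t) = 5/(5 - t)
K_X(t) = log M_X(t) = -log(5 - t) + log(5)
K′(t) = -1/(t - 5)
K′′(t) = 1/(t^2 - 10*t + 25)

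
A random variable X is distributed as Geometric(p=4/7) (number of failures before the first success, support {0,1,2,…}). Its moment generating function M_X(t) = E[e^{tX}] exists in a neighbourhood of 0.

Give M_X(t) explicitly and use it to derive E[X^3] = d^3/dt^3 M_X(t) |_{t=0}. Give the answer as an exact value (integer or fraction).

M_X(t) = 4/(7*(1 - 3*e^(t)/7))
M′(t) = 12*e^(t)/(9*e^(2*t) - 42*e^(t) + 49)
M′′(t) = (-36*e^(2*t) - 84*e^(t))/(27*e^(3*t) - 189*e^(2*t) + 441*e^(t) - 343)
M′′′(t) = (108*e^(3*t) + 1008*e^(2*t) + 588*e^(t))/(81*e^(4*t) - 756*e^(3*t) + 2646*e^(2*t) - 4116*e^(t) + 2401)

E[X^3] = M′′′(0) = 213/32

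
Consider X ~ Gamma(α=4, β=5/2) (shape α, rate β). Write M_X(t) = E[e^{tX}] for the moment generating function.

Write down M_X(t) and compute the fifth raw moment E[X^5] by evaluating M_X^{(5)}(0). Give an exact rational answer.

M_X(t) = 625/(16*(5/2 - t)^4)
M^(5)(t) = -134400000/(512*t^9 - 11520*t^8 + 115200*t^7 - 672000*t^6 + 2520000*t^5 - 6300000*t^4 + 10500000*t^3 - 11250000*t^2 + 7031250*t - 1953125)

E[X^5] = M^(5)(0) = 43008/625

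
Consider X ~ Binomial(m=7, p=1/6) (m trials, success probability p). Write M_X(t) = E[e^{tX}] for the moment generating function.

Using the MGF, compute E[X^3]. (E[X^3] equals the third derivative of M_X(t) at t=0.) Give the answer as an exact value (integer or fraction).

M_X(t) = (e^(t)/6 + 5/6)^7
dM/dt = 7*e^(7*t)/279936 + 35*e^(6*t)/46656 + 875*e^(5*t)/93312 + 4375*e^(4*t)/69984 + 21875*e^(3*t)/93312 + 21875*e^(2*t)/46656 + 109375*e^(t)/279936
d^2M/dt^2 = 49*e^(7*t)/279936 + 35*e^(6*t)/7776 + 4375*e^(5*t)/93312 + 4375*e^(4*t)/17496 + 21875*e^(3*t)/31104 + 21875*e^(2*t)/23328 + 109375*e^(t)/279936
d^3M/dt^3 = 343*e^(7*t)/279936 + 35*e^(6*t)/1296 + 21875*e^(5*t)/93312 + 4375*e^(4*t)/4374 + 21875*e^(3*t)/10368 + 21875*e^(2*t)/11664 + 109375*e^(t)/279936

E[X^3] = d^3M/dt^3 |_{t=0} = 203/36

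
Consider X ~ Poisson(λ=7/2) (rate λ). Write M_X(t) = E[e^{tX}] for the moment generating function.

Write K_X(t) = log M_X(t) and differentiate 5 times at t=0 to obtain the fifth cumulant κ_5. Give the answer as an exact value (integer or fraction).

M_X(t) = e^(7*e^(t)/2 - 7/2)
K_X(t) = log M_X(t) = 7*e^(t)/2 - 7/2
dK/dt = 7*e^(t)/2
d^2K/dt^2 = 7*e^(t)/2
d^3K/dt^3 = 7*e^(t)/2
d^4K/dt^4 = 7*e^(t)/2
d^5K/dt^5 = 7*e^(t)/2

κ_5 = d^5K/dt^5 |_{t=0} = 7/2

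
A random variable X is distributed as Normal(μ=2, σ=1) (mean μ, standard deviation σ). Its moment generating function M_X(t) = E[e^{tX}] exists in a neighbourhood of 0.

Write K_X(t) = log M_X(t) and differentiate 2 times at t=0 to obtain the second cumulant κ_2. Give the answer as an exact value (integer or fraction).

M_X(t) = e^(t^2/2 + 2*t)
K_X(t) = log M_X(t) = t^2/2 + 2*t
K′(t) = t + 2
K′′(t) = 1

κ_2 = K′′(0) = 1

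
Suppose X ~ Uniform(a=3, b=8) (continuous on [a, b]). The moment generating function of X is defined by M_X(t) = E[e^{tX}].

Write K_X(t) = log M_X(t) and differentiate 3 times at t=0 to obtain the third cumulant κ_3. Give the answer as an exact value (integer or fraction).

M_X(t) = (e^(8*t) - e^(3*t))/(5*t)
K_X(t) = log M_X(t) = -log(t) + log(e^(8*t) - e^(3*t)) - log(5)
dK/dt = (8*t*e^(5*t) - 3*t - e^(5*t) + 1)/(t*e^(5*t) - t)
d^2K/dt^2 = (-25*t^2*e^(5*t) + e^(10*t) - 2*e^(5*t) + 1)/(t^2*e^(10*t) - 2*t^2*e^(5*t) + t^2)
d^3K/dt^3 = (125*t^3*e^(10*t) + 125*t^3*e^(5*t) - 2*e^(15*t) + 6*e^(10*t) - 6*e^(5*t) + 2)/(t^3*e^(15*t) - 3*t^3*e^(10*t) + 3*t^3*e^(5*t) - t^3)

κ_3 = d^3K/dt^3 |_{t=0} = 0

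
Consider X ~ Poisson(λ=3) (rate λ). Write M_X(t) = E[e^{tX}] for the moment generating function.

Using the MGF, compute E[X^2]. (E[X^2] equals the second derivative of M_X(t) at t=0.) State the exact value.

M_X(t) = e^(3*e^(t) - 3)
dM/dt = 3*e^(-3)*e^(t)*e^(3*e^(t))
d^2M/dt^2 = (9*e^(2*t)*e^(3*e^(t)) + 3*e^(t)*e^(3*e^(t)))*e^(-3)

E[X^2] = d^2M/dt^2 |_{t=0} = 12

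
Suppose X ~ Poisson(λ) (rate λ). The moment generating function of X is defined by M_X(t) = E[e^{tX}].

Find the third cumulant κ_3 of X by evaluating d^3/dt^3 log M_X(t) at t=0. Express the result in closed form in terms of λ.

κ_3 = K′′′(0) = λ

M_X(t) = e^(λ*(e^(t) - 1))
K_X(t) = log M_X(t) = λ*(e^(t) - 1)
K′(t) = λ*e^(t)
K′′(t) = λ*e^(t)
K′′′(t) = λ*e^(t)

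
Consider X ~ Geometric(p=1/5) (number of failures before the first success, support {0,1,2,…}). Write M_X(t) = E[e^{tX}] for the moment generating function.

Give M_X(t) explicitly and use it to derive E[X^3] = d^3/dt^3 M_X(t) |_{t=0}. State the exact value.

E[X^3] = M′′′(0) = 484

M_X(t) = 1/(5*(1 - 4*e^(t)/5))
M′(t) = 4*e^(t)/(16*e^(2*t) - 40*e^(t) + 25)
M′′(t) = (-16*e^(2*t) - 20*e^(t))/(64*e^(3*t) - 240*e^(2*t) + 300*e^(t) - 125)
M′′′(t) = (64*e^(3*t) + 320*e^(2*t) + 100*e^(t))/(256*e^(4*t) - 1280*e^(3*t) + 2400*e^(2*t) - 2000*e^(t) + 625)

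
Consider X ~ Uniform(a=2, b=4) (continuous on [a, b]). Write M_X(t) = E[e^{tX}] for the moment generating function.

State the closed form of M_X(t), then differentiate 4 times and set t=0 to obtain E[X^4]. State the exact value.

E[X^4] = d^4M/dt^4 |_{t=0} = 496/5

M_X(t) = (e^(4*t) - e^(2*t))/(2*t)
dM/dt = (4*t*e^(4*t) - 2*t*e^(2*t) - e^(4*t) + e^(2*t))/(2*t^2)
d^2M/dt^2 = (8*t^2*e^(4*t) - 2*t^2*e^(2*t) - 4*t*e^(4*t) + 2*t*e^(2*t) + e^(4*t) - e^(2*t))/t^3
d^3M/dt^3 = (32*t^3*e^(4*t) - 4*t^3*e^(2*t) - 24*t^2*e^(4*t) + 6*t^2*e^(2*t) + 12*t*e^(4*t) - 6*t*e^(2*t) - 3*e^(4*t) + 3*e^(2*t))/t^4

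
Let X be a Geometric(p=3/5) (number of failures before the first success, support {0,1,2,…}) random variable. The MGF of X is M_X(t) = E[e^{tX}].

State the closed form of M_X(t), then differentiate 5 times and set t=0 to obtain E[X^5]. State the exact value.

E[X^5] = M′′′′′(0) = 9854/81

M_X(t) = 3/(5*(1 - 2*e^(t)/5))
M′(t) = 6*e^(t)/(4*e^(2*t) - 20*e^(t) + 25)
M′′(t) = (-12*e^(2*t) - 30*e^(t))/(8*e^(3*t) - 60*e^(2*t) + 150*e^(t) - 125)
M′′′(t) = (24*e^(3*t) + 240*e^(2*t) + 150*e^(t))/(16*e^(4*t) - 160*e^(3*t) + 600*e^(2*t) - 1000*e^(t) + 625)
M′′′′(t) = (-48*e^(4*t) - 1320*e^(3*t) - 3300*e^(2*t) - 750*e^(t))/(32*e^(5*t) - 400*e^(4*t) + 2000*e^(3*t) - 5000*e^(2*t) + 6250*e^(t) - 3125)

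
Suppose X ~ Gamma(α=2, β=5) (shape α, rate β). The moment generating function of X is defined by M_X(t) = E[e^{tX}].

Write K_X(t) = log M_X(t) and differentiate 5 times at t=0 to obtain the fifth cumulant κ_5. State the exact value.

κ_5 = D^5[K](0) = 48/3125

M_X(t) = 25/(5 - t)^2
K_X(t) = log M_X(t) = -2*log(5 - t) + 2*log(5)
D^5[K](t) = -48/(t^5 - 25*t^4 + 250*t^3 - 1250*t^2 + 3125*t - 3125)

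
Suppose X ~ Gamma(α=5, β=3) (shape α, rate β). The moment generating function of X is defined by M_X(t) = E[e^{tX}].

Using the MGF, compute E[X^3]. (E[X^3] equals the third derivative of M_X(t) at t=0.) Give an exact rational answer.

E[X^3] = d^3M/dt^3 |_{t=0} = 70/9

M_X(t) = 243/(3 - t)^5
dM/dt = 1215/(t^6 - 18*t^5 + 135*t^4 - 540*t^3 + 1215*t^2 - 1458*t + 729)
d^2M/dt^2 = -7290/(t^7 - 21*t^6 + 189*t^5 - 945*t^4 + 2835*t^3 - 5103*t^2 + 5103*t - 2187)
d^3M/dt^3 = 51030/(t^8 - 24*t^7 + 252*t^6 - 1512*t^5 + 5670*t^4 - 13608*t^3 + 20412*t^2 - 17496*t + 6561)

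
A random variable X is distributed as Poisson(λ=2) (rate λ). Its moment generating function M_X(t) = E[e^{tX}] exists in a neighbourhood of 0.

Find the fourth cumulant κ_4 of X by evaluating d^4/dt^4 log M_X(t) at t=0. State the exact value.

M_X(t) = e^(2*e^(t) - 2)
K_X(t) = log M_X(t) = 2*e^(t) - 2
D^4[K](t) = 2*e^(t)

κ_4 = D^4[K](0) = 2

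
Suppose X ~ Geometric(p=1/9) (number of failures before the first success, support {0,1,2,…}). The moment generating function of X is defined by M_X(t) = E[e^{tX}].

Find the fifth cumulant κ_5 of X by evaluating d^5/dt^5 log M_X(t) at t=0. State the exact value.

M_X(t) = 1/(9*(1 - 8*e^(t)/9))
K_X(t) = log M_X(t) = -log(1 - 8*e^(t)/9) - 2*log(3)
D^5[K](t) = (-36864*e^(4*t) - 456192*e^(3*t) - 513216*e^(2*t) - 52488*e^(t))/(32768*e^(5*t) - 184320*e^(4*t) + 414720*e^(3*t) - 466560*e^(2*t) + 262440*e^(t) - 59049)

κ_5 = D^5[K](0) = 1058760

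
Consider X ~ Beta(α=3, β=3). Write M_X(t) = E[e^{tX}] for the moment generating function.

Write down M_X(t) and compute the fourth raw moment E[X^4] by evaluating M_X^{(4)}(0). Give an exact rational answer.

E[X^4] = M^(4)(0) = 5/42

M_X(t) = ₁F₁(3; 6; t)
M^(4)(t) = 5*₁F₁(7; 10; t)/42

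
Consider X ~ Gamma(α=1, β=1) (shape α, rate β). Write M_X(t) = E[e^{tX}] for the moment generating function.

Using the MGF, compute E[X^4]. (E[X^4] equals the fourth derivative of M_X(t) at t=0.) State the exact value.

M_X(t) = 1/(1 - t)
dM/dt = 1/(t^2 - 2*t + 1)
d^2M/dt^2 = -2/(t^3 - 3*t^2 + 3*t - 1)
d^3M/dt^3 = 6/(t^4 - 4*t^3 + 6*t^2 - 4*t + 1)
d^4M/dt^4 = -24/(t^5 - 5*t^4 + 10*t^3 - 10*t^2 + 5*t - 1)

E[X^4] = d^4M/dt^4 |_{t=0} = 24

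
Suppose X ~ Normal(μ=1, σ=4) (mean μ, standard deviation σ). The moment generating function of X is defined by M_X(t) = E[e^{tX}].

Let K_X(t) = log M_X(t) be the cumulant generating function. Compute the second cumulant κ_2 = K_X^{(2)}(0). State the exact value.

M_X(t) = e^(8*t^2 + t)
K_X(t) = log M_X(t) = 8*t^2 + t
dK/dt = 16*t + 1
d^2K/dt^2 = 16

κ_2 = d^2K/dt^2 |_{t=0} = 16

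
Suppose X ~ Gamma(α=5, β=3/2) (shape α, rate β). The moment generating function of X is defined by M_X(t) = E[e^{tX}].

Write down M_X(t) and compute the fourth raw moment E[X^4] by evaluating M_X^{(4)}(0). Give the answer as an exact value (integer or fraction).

M_X(t) = 243/(32*(3/2 - t)^5)
M′(t) = 2430/(64*t^6 - 576*t^5 + 2160*t^4 - 4320*t^3 + 4860*t^2 - 2916*t + 729)
M′′(t) = -29160/(128*t^7 - 1344*t^6 + 6048*t^5 - 15120*t^4 + 22680*t^3 - 20412*t^2 + 10206*t - 2187)
M′′′(t) = 408240/(256*t^8 - 3072*t^7 + 16128*t^6 - 48384*t^5 + 90720*t^4 - 108864*t^3 + 81648*t^2 - 34992*t + 6561)
M′′′′(t) = -6531840/(512*t^9 - 6912*t^8 + 41472*t^7 - 145152*t^6 + 326592*t^5 - 489888*t^4 + 489888*t^3 - 314928*t^2 + 118098*t - 19683)

E[X^4] = M′′′′(0) = 8960/27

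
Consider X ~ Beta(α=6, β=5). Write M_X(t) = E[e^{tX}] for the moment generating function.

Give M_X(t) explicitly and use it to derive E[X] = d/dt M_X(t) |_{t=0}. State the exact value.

M_X(t) = ₁F₁(6; 11; t)
D[M](t) = 6*₁F₁(7; 12; t)/11

E[X] = D[M](0) = 6/11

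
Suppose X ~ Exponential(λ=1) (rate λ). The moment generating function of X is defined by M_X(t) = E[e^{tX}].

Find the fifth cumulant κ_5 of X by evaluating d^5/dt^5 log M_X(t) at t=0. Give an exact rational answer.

κ_5 = K^(5)(0) = 24

M_X(t) = 1/(1 - t)
K_X(t) = log M_X(t) = -log(1 - t)
K^(5)(t) = -24/(t^5 - 5*t^4 + 10*t^3 - 10*t^2 + 5*t - 1)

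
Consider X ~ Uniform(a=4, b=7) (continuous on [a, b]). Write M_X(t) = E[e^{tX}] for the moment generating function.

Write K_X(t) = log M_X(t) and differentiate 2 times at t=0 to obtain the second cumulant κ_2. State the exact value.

κ_2 = K^(2)(0) = 3/4

M_X(t) = (e^(7*t) - e^(4*t))/(3*t)
K_X(t) = log M_X(t) = -log(t) + log(e^(7*t) - e^(4*t)) - log(3)
K^(2)(t) = (-9*t^2*e^(3*t) + e^(6*t) - 2*e^(3*t) + 1)/(t^2*e^(6*t) - 2*t^2*e^(3*t) + t^2)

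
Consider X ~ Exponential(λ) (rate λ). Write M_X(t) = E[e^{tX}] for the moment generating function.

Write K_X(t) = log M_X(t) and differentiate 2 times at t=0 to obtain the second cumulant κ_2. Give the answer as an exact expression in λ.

κ_2 = K^(2)(0) = λ^(-2)

M_X(t) = λ/(λ - t)
K_X(t) = log M_X(t) = log(λ) - log(λ - t)
K^(2)(t) = 1/(λ^2 - 2*λ*t + t^2)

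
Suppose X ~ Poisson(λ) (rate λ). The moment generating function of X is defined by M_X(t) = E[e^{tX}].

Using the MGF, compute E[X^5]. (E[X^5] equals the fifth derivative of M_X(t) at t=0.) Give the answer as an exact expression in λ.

E[X^5] = D^5[M](0) = λ*(λ^4 + 10*λ^3 + 25*λ^2 + 15*λ + 1)

M_X(t) = e^(λ*(e^(t) - 1))
D^5[M](t) = (λ^5*e^(5*t)*e^(λ*e^(t)) + 10*λ^4*e^(4*t)*e^(λ*e^(t)) + 25*λ^3*e^(3*t)*e^(λ*e^(t)) + 15*λ^2*e^(2*t)*e^(λ*e^(t)) + λ*e^(t)*e^(λ*e^(t)))*e^(-λ)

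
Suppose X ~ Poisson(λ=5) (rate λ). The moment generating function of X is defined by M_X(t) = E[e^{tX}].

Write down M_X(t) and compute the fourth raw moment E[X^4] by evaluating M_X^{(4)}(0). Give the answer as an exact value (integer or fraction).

E[X^4] = M′′′′(0) = 1555

M_X(t) = e^(5*e^(t) - 5)
M′(t) = 5*e^(-5)*e^(t)*e^(5*e^(t))
M′′(t) = (25*e^(2*t)*e^(5*e^(t)) + 5*e^(t)*e^(5*e^(t)))*e^(-5)
M′′′(t) = (125*e^(3*t)*e^(5*e^(t)) + 75*e^(2*t)*e^(5*e^(t)) + 5*e^(t)*e^(5*e^(t)))*e^(-5)
M′′′′(t) = (625*e^(4*t)*e^(5*e^(t)) + 750*e^(3*t)*e^(5*e^(t)) + 175*e^(2*t)*e^(5*e^(t)) + 5*e^(t)*e^(5*e^(t)))*e^(-5)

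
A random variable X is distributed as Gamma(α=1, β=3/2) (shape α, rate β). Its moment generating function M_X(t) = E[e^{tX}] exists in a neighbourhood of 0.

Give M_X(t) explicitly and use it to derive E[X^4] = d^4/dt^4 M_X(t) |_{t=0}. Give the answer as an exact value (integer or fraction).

E[X^4] = D^4[M](0) = 128/27

M_X(t) = 3/(2*(3/2 - t))
D^4[M](t) = -1152/(32*t^5 - 240*t^4 + 720*t^3 - 1080*t^2 + 810*t - 243)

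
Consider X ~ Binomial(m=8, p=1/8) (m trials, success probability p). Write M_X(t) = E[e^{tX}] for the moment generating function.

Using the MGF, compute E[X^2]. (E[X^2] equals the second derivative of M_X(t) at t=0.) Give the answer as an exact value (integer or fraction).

M_X(t) = (e^(t)/8 + 7/8)^8

E[X^2] = d^2M/dt^2 |_{t=0} = 15/8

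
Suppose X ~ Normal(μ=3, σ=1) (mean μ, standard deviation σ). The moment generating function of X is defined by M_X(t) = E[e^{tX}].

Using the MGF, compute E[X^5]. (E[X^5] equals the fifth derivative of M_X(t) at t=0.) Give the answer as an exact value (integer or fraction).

E[X^5] = M^(5)(0) = 558

M_X(t) = e^(t^2/2 + 3*t)
M^(5)(t) = t^5*e^(3*t)*e^(t^2/2) + 15*t^4*e^(3*t)*e^(t^2/2) + 100*t^3*e^(3*t)*e^(t^2/2) + 360*t^2*e^(3*t)*e^(t^2/2) + 690*t*e^(3*t)*e^(t^2/2) + 558*e^(3*t)*e^(t^2/2)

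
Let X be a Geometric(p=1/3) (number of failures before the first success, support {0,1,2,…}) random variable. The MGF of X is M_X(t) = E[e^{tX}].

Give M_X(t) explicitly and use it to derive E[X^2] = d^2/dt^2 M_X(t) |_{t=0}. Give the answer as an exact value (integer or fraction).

E[X^2] = M^(2)(0) = 10

M_X(t) = 1/(3*(1 - 2*e^(t)/3))
M^(2)(t) = (-4*e^(2*t) - 6*e^(t))/(8*e^(3*t) - 36*e^(2*t) + 54*e^(t) - 27)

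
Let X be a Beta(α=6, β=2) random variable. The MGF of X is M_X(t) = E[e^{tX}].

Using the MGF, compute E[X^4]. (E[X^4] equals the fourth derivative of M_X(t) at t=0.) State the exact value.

M_X(t) = ₁F₁(6; 8; t)
M^(4)(t) = 21*₁F₁(10; 12; t)/55

E[X^4] = M^(4)(0) = 21/55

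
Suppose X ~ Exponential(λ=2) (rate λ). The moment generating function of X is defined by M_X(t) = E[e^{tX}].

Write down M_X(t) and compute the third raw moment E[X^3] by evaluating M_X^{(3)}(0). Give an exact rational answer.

E[X^3] = M′′′(0) = 3/4

M_X(t) = 2/(2 - t)
M′(t) = 2/(t^2 - 4*t + 4)
M′′(t) = -4/(t^3 - 6*t^2 + 12*t - 8)
M′′′(t) = 12/(t^4 - 8*t^3 + 24*t^2 - 32*t + 16)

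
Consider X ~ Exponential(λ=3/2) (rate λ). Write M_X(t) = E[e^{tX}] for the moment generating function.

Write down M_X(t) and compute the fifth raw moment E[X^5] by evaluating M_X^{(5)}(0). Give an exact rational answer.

M_X(t) = 3/(2*(3/2 - t))
M′(t) = 6/(4*t^2 - 12*t + 9)
M′′(t) = -24/(8*t^3 - 36*t^2 + 54*t - 27)
M′′′(t) = 144/(16*t^4 - 96*t^3 + 216*t^2 - 216*t + 81)
M′′′′(t) = -1152/(32*t^5 - 240*t^4 + 720*t^3 - 1080*t^2 + 810*t - 243)
M′′′′′(t) = 11520/(64*t^6 - 576*t^5 + 2160*t^4 - 4320*t^3 + 4860*t^2 - 2916*t + 729)

E[X^5] = M′′′′′(0) = 1280/81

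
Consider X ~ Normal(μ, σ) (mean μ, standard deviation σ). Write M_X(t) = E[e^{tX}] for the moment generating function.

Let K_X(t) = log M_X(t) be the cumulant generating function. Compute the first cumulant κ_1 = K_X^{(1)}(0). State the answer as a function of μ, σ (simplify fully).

κ_1 = K′(0) = μ

M_X(t) = e^(μ*t + σ^2*t^2/2)
K_X(t) = log M_X(t) = μ*t + σ^2*t^2/2
K′(t) = μ + σ^2*t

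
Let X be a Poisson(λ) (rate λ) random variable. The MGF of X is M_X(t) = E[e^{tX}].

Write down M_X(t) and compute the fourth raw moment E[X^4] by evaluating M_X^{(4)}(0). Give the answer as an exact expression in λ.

M_X(t) = e^(λ*(e^(t) - 1))
dM/dt = λ*e^(-λ)*e^(t)*e^(λ*e^(t))
d^2M/dt^2 = (λ^2*e^(2*t)*e^(λ*e^(t)) + λ*e^(t)*e^(λ*e^(t)))*e^(-λ)
d^3M/dt^3 = (λ^3*e^(3*t)*e^(λ*e^(t)) + 3*λ^2*e^(2*t)*e^(λ*e^(t)) + λ*e^(t)*e^(λ*e^(t)))*e^(-λ)
d^4M/dt^4 = (λ^4*e^(4*t)*e^(λ*e^(t)) + 6*λ^3*e^(3*t)*e^(λ*e^(t)) + 7*λ^2*e^(2*t)*e^(λ*e^(t)) + λ*e^(t)*e^(λ*e^(t)))*e^(-λ)

E[X^4] = d^4M/dt^4 |_{t=0} = λ*(λ^3 + 6*λ^2 + 7*λ + 1)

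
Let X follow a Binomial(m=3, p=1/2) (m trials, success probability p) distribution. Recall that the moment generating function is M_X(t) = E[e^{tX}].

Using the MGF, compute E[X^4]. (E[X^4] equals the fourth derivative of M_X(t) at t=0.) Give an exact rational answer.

M_X(t) = (e^(t)/2 + 1/2)^3
dM/dt = 3*e^(3*t)/8 + 3*e^(2*t)/4 + 3*e^(t)/8
d^2M/dt^2 = 9*e^(3*t)/8 + 3*e^(2*t)/2 + 3*e^(t)/8
d^3M/dt^3 = 27*e^(3*t)/8 + 3*e^(2*t) + 3*e^(t)/8
d^4M/dt^4 = 81*e^(3*t)/8 + 6*e^(2*t) + 3*e^(t)/8

E[X^4] = d^4M/dt^4 |_{t=0} = 33/2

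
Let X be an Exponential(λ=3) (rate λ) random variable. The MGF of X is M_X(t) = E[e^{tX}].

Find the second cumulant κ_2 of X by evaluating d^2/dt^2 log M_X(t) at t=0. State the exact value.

κ_2 = D^2[K](0) = 1/9

M_X(t) = 3/(3 - t)
K_X(t) = log M_X(t) = -log(3 - t) + log(3)
D^2[K](t) = 1/(t^2 - 6*t + 9)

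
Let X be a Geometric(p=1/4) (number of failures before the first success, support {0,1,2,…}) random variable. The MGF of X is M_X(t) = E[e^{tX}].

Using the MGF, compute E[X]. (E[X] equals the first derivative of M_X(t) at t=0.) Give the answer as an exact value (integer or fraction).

M_X(t) = 1/(4*(1 - 3*e^(t)/4))
M^(1)(t) = 3*e^(t)/(9*e^(2*t) - 24*e^(t) + 16)

E[X] = M^(1)(0) = 3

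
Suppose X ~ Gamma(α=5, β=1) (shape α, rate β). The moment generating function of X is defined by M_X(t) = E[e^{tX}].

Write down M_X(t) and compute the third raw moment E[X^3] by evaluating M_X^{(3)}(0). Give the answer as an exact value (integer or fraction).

M_X(t) = (1 - t)^(-5)
D^3[M](t) = 210/(t^8 - 8*t^7 + 28*t^6 - 56*t^5 + 70*t^4 - 56*t^3 + 28*t^2 - 8*t + 1)

E[X^3] = D^3[M](0) = 210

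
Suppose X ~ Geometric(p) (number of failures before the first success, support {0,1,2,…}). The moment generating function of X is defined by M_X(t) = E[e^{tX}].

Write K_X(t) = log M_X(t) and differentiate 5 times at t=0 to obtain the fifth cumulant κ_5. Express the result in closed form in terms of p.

M_X(t) = p/(-(1 - p)*e^(t) + 1)
K_X(t) = log M_X(t) = log(p) - log(-(1 - p)*e^(t) + 1)

κ_5 = K^(5)(0) = (p^4 - 15*p^3 + 50*p^2 - 60*p + 24)/p^5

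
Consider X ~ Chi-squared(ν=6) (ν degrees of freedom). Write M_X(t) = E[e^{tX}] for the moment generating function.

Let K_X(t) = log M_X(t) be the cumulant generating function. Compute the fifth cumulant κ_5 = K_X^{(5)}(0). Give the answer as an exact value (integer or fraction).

M_X(t) = (1 - 2*t)^(-3)
K_X(t) = log M_X(t) = -3*log(1 - 2*t)
dK/dt = -6/(2*t - 1)
d^2K/dt^2 = 12/(4*t^2 - 4*t + 1)
d^3K/dt^3 = -48/(8*t^3 - 12*t^2 + 6*t - 1)
d^4K/dt^4 = 288/(16*t^4 - 32*t^3 + 24*t^2 - 8*t + 1)
d^5K/dt^5 = -2304/(32*t^5 - 80*t^4 + 80*t^3 - 40*t^2 + 10*t - 1)

κ_5 = d^5K/dt^5 |_{t=0} = 2304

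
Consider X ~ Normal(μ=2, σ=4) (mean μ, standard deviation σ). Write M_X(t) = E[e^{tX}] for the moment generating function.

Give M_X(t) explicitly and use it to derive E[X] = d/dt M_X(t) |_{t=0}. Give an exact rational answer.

M_X(t) = e^(8*t^2 + 2*t)
D[M](t) = 16*t*e^(2*t)*e^(8*t^2) + 2*e^(2*t)*e^(8*t^2)

E[X] = D[M](0) = 2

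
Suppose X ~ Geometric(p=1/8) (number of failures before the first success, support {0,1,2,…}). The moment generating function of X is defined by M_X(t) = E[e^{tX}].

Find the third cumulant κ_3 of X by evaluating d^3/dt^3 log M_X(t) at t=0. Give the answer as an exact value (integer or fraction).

κ_3 = K^(3)(0) = 840

M_X(t) = 1/(8*(1 - 7*e^(t)/8))
K_X(t) = log M_X(t) = -log(1 - 7*e^(t)/8) - 3*log(2)
K^(3)(t) = (-392*e^(2*t) - 448*e^(t))/(343*e^(3*t) - 1176*e^(2*t) + 1344*e^(t) - 512)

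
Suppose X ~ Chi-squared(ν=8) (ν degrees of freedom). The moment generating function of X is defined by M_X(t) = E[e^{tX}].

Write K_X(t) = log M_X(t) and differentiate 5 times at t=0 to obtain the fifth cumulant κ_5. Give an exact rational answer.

κ_5 = D^5[K](0) = 3072

M_X(t) = (1 - 2*t)^(-4)
K_X(t) = log M_X(t) = -4*log(1 - 2*t)
D^5[K](t) = -3072/(32*t^5 - 80*t^4 + 80*t^3 - 40*t^2 + 10*t - 1)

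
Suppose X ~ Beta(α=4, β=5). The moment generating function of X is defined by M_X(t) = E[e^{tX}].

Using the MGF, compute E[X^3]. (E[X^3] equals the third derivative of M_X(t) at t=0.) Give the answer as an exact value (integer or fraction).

M_X(t) = ₁F₁(4; 9; t)
M^(3)(t) = 4*₁F₁(7; 12; t)/33

E[X^3] = M^(3)(0) = 4/33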